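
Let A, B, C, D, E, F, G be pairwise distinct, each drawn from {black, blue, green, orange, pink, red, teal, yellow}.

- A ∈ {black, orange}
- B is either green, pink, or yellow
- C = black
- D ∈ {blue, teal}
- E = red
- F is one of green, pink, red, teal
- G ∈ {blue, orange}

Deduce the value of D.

teal

C has just one choice, so C = black. Remove black from A.
That leaves E = red. Eliminate red elsewhere: F.
A has just one choice, so A = orange. Remove orange from G.
That leaves G = blue. Remove blue from D.
So D = teal.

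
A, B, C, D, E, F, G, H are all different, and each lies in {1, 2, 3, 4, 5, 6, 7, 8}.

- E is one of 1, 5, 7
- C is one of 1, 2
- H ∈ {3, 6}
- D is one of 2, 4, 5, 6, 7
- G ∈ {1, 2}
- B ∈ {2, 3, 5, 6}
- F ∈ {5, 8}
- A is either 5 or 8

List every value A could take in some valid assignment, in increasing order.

Among the 8 variables, 4 fits only D (and all 8 values in {1, 2, 3, 4, 5, 6, 7, 8} must be used), so D = 4.
Among the 7 still-open variables, 7 fits only E (and all 7 values in {1, 2, 3, 5, 6, 7, 8} must be used), so E = 7.
A and F share exactly the 2 values {5, 8}; by pigeonhole those values go to them, so strike 5, 8 from B.
C and G share exactly the 2 values {1, 2}; by pigeonhole those values go to them, so strike 1, 2 from B.
No further eliminations apply; A can still be any of 5, 8.

5, 8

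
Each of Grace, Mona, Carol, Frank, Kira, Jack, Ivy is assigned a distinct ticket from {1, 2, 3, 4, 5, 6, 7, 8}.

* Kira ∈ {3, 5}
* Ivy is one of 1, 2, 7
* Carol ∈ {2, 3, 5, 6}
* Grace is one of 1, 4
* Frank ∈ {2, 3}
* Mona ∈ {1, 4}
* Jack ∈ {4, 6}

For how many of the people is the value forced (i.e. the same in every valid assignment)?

The 7 variables together cover exactly {1, 2, 3, 4, 5, 6, 7} — 7 values for 7 variables — and 7 appears only in Ivy's list, so Ivy = 7.
Grace and Mona share exactly the 2 values {1, 4}; by pigeonhole those values go to them, so strike 1, 4 from Jack.
That leaves Jack = 6. Remove 6 from Carol.
Determined: Jack=6, Ivy=7. The other people each still have more than one consistent value. That makes 2.

2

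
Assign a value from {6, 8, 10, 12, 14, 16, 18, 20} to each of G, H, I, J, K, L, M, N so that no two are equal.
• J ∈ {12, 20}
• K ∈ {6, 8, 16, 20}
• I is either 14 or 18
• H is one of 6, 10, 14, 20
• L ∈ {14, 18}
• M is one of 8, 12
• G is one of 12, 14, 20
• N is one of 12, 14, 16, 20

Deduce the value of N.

16

The 8 variables draw from only 8 values {6, 8, 10, 12, 14, 16, 18, 20}, so each is used; only H can be 10, hence H = 10.
The 7 still-open variables draw from only 7 values {6, 8, 12, 14, 16, 18, 20}, so each is used; only K can be 6, hence K = 6.
The 6 still-open variables together cover exactly {8, 12, 14, 16, 18, 20} — 6 values for 6 variables — and 8 appears only in M's list, so M = 8.
Among the 5 still-open variables, 16 fits only N (and all 5 values in {12, 14, 16, 18, 20} must be used), so N = 16.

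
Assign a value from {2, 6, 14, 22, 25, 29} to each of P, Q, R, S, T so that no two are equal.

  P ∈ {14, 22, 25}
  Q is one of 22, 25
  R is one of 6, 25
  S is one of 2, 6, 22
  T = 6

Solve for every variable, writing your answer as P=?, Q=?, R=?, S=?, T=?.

P=14, Q=22, R=25, S=2, T=6

T has just one choice, so T = 6. So R, S can't be 6.
R must be 25 (only option left). Remove 25 from P, Q.
Q must be 22 (only option left). Remove 22 from P, S.
S has just one choice, so S = 2.
P has just one choice, so P = 14.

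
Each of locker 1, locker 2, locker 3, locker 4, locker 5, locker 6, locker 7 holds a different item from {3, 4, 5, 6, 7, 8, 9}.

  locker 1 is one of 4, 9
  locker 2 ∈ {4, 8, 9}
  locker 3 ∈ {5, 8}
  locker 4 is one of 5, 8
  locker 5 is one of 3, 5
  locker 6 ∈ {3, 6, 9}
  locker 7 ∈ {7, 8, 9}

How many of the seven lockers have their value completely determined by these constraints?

3

The 7 variables draw from only 7 values {3, 4, 5, 6, 7, 8, 9}, so each is used; only locker 6 can be 6, hence locker 6 = 6.
Among the 6 still-open variables, 3 fits only locker 5 (and all 6 values in {3, 4, 5, 7, 8, 9} must be used), so locker 5 = 3.
The 5 still-open variables together cover exactly {4, 5, 7, 8, 9} — 5 values for 5 variables — and 7 appears only in locker 7's list, so locker 7 = 7.
The 2 variables locker 3 and locker 4 are confined to {5, 8}, which locks those values in; drop them from locker 2.
Determined: locker 5=3, locker 6=6, locker 7=7. The other lockers each still have more than one consistent value. That makes 3.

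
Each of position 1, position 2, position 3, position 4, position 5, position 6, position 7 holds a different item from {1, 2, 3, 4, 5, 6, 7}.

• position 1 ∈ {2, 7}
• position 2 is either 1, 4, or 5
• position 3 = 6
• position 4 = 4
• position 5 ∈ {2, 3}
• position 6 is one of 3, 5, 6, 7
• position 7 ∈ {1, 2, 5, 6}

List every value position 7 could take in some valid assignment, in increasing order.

position 3 has just one choice, so position 3 = 6. Remove 6 from position 6, position 7.
position 4's domain is down to {4}, so position 4 = 4. Remove 4 from position 2.
No further eliminations apply; position 7 can still be any of 1, 2, 5.

1, 2, 5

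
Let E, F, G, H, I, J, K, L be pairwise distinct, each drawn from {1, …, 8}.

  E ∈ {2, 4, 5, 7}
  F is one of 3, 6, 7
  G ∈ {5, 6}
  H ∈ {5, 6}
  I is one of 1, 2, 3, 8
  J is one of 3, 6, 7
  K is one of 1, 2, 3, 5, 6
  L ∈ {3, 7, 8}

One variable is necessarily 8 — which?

L

The 8 variables draw from only 8 values {1, 2, 3, 4, 5, 6, 7, 8}, so each is used; only E can be 4, hence E = 4.
G and H between them cover only {5, 6} — a naked pair. Remove those values from F, J, K.
F and J between them cover only {3, 7} — a naked pair. Remove those values from I, K, L.
So 8 goes to L.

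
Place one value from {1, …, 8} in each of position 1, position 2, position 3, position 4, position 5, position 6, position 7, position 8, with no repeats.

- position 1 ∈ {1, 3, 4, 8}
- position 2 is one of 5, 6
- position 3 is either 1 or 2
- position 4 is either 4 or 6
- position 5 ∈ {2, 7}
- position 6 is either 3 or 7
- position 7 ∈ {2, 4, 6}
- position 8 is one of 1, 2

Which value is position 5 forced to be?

The 8 variables draw from only 8 values {1, 2, 3, 4, 5, 6, 7, 8}, so each is used; only position 2 can be 5, hence position 2 = 5.
The 7 still-open variables together cover exactly {1, 2, 3, 4, 6, 7, 8} — 7 values for 7 variables — and 8 appears only in position 1's list, so position 1 = 8.
The 6 still-open variables together cover exactly {1, 2, 3, 4, 6, 7} — 6 values for 6 variables — and 3 appears only in position 6's list, so position 6 = 3.
The 5 still-open variables draw from only 5 values {1, 2, 4, 6, 7}, so each is used; only position 5 can be 7, hence position 5 = 7.

7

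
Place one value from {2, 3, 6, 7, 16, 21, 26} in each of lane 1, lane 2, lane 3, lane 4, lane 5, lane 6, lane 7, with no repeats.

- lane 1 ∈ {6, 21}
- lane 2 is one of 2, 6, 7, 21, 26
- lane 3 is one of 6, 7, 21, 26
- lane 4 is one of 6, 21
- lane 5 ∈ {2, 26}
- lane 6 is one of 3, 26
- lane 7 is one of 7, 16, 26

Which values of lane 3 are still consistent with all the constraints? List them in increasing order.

Among the 7 variables, 3 fits only lane 6 (and all 7 values in {2, 3, 6, 7, 16, 21, 26} must be used), so lane 6 = 3.
The 6 still-open variables together cover exactly {2, 6, 7, 16, 21, 26} — 6 values for 6 variables — and 16 appears only in lane 7's list, so lane 7 = 16.
The 2 variables lane 1 and lane 4 are confined to {6, 21}, which locks those values in; drop them from lane 2, lane 3.
No further eliminations apply; lane 3 can still be any of 7, 26.

7, 26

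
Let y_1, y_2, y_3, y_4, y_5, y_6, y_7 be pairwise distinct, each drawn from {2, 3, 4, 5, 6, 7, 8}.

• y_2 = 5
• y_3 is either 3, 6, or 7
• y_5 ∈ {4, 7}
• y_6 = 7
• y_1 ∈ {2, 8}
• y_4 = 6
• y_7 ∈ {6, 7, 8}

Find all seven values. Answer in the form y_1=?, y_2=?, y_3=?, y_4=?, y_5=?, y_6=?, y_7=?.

y_1=2, y_2=5, y_3=3, y_4=6, y_5=4, y_6=7, y_7=8

y_2 has just one choice, so y_2 = 5.
That leaves y_4 = 6. So y_3, y_7 can't be 6.
y_6 has just one choice, so y_6 = 7. Strike 7 from y_3, y_5, y_7.
y_7's domain is down to {8}, so y_7 = 8. Remove 8 from y_1.
y_1 has just one choice, so y_1 = 2.
y_3's domain is down to {3}, so y_3 = 3.
y_5's domain is down to {4}, so y_5 = 4.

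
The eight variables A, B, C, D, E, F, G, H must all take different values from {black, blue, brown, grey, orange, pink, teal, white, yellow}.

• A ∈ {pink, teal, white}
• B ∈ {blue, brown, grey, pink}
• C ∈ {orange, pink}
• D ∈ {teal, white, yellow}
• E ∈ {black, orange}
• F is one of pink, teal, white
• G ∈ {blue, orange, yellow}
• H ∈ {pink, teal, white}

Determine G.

A, F, H between them cover only {pink, teal, white} — a naked triple. Remove those values from B, C, D.
C has just one choice, so C = orange. Remove orange from E, G.
D has just one choice, so D = yellow. Eliminate yellow elsewhere: G.
So G = blue.

blue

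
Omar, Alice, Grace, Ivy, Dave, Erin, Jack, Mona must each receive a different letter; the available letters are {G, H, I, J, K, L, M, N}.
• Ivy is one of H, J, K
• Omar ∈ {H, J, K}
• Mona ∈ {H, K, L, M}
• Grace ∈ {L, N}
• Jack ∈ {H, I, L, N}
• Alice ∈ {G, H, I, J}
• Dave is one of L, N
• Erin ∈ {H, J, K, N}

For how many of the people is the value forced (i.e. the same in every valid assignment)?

3

The 8 variables together cover exactly {G, H, I, J, K, L, M, N} — 8 values for 8 variables — and G appears only in Alice's list, so Alice = G.
Among the 7 still-open variables, I fits only Jack (and all 7 values in {H, I, J, K, L, M, N} must be used), so Jack = I.
The 6 still-open variables together cover exactly {H, J, K, L, M, N} — 6 values for 6 variables — and M appears only in Mona's list, so Mona = M.
Grace and Dave between them cover only {L, N} — a naked pair. Remove those values from Erin.
Determined: Alice=G, Jack=I, Mona=M. The other people each still have more than one consistent value. That makes 3.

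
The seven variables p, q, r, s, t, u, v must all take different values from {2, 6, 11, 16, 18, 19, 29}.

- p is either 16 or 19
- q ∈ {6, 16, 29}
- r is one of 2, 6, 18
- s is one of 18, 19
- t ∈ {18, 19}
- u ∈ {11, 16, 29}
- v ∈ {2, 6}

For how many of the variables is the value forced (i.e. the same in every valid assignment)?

The 7 variables draw from only 7 values {2, 6, 11, 16, 18, 19, 29}, so each is used; only u can be 11, hence u = 11.
The 6 still-open variables together cover exactly {2, 6, 16, 18, 19, 29} — 6 values for 6 variables — and 29 appears only in q's list, so q = 29.
The 5 still-open variables draw from only 5 values {2, 6, 16, 18, 19}, so each is used; only p can be 16, hence p = 16.
The 2 variables s and t are confined to {18, 19}, which locks those values in; drop them from r.
Determined: p=16, q=29, u=11. The other variables each still have more than one consistent value. That makes 3.

3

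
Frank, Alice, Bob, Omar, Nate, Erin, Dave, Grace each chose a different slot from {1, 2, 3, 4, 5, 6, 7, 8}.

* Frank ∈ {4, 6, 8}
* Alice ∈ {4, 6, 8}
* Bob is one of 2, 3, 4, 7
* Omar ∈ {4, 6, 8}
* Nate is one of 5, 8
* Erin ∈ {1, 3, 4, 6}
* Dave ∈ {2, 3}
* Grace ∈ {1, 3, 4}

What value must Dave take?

Among the 8 variables, 5 fits only Nate (and all 8 values in {1, 2, 3, 4, 5, 6, 7, 8} must be used), so Nate = 5.
The 7 still-open variables together cover exactly {1, 2, 3, 4, 6, 7, 8} — 7 values for 7 variables — and 7 appears only in Bob's list, so Bob = 7.
The 6 still-open variables together cover exactly {1, 2, 3, 4, 6, 8} — 6 values for 6 variables — and 2 appears only in Dave's list, so Dave = 2.

2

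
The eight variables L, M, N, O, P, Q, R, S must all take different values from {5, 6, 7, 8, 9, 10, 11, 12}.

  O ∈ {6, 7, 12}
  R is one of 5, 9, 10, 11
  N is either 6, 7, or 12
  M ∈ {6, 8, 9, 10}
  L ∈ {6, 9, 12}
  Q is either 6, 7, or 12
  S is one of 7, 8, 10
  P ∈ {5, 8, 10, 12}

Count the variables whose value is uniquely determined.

3

The 8 variables draw from only 8 values {5, 6, 7, 8, 9, 10, 11, 12}, so each is used; only R can be 11, hence R = 11.
The 7 still-open variables draw from only 7 values {5, 6, 7, 8, 9, 10, 12}, so each is used; only P can be 5, hence P = 5.
N, O, Q between them cover only {6, 7, 12} — a naked triple. Remove those values from L, M, S.
L's domain is down to {9}, so L = 9. So M can't be 9.
Determined: L=9, P=5, R=11. The other variables each still have more than one consistent value. That makes 3.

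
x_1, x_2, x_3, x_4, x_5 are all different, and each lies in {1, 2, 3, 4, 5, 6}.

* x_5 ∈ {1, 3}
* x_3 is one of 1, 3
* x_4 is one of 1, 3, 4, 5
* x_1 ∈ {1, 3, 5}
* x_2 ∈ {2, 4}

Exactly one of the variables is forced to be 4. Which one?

Among the 5 variables, 2 fits only x_2 (and all 5 values in {1, 2, 3, 4, 5} must be used), so x_2 = 2.
The 4 still-open variables draw from only 4 values {1, 3, 4, 5}, so each is used; only x_4 can be 4, hence x_4 = 4.

x_4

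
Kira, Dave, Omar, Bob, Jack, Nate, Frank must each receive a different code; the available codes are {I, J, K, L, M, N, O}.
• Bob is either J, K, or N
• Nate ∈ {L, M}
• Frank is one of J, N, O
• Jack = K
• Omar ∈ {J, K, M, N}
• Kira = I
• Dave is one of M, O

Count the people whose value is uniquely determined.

3

Kira must be I (only option left).
Jack must be K (only option left). Remove K from Omar, Bob.
The 5 still-open variables draw from only 5 values {J, L, M, N, O}, so each is used; only Nate can be L, hence Nate = L.
Determined: Kira=I, Jack=K, Nate=L. The other people each still have more than one consistent value. That makes 3.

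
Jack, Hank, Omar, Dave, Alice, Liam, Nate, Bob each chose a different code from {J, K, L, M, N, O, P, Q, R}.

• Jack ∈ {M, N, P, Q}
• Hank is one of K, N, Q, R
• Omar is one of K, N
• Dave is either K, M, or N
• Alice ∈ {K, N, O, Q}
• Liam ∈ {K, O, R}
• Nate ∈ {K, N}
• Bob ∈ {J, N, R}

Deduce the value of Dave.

The 8 variables draw from only 8 values {J, K, M, N, O, P, Q, R}, so each is used; only Bob can be J, hence Bob = J.
The 7 still-open variables draw from only 7 values {K, M, N, O, P, Q, R}, so each is used; only Jack can be P, hence Jack = P.
Among the 6 still-open variables, M fits only Dave (and all 6 values in {K, M, N, O, Q, R} must be used), so Dave = M.

M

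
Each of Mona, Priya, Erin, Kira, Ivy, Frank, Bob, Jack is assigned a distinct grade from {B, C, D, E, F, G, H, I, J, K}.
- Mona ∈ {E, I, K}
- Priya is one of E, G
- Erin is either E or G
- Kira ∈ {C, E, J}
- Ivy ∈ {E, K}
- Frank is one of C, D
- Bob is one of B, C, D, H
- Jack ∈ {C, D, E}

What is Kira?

J

Priya and Erin share exactly the 2 values {E, G}; by pigeonhole those values go to them, so strike E, G from Mona, Kira, Ivy, Jack.
Ivy's domain is down to {K}, so Ivy = K. Remove K from Mona.
Mona's domain is down to {I}, so Mona = I.
Frank and Jack share exactly the 2 values {C, D}; by pigeonhole those values go to them, so strike C, D from Kira, Bob.
So Kira = J.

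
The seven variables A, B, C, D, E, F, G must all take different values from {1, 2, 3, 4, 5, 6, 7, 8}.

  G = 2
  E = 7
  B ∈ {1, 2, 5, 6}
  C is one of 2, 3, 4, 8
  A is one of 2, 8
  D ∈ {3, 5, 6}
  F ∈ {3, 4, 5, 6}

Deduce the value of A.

E's domain is down to {7}, so E = 7.
G must be 2 (only option left). Remove 2 from A, B, C.
So A = 8.

8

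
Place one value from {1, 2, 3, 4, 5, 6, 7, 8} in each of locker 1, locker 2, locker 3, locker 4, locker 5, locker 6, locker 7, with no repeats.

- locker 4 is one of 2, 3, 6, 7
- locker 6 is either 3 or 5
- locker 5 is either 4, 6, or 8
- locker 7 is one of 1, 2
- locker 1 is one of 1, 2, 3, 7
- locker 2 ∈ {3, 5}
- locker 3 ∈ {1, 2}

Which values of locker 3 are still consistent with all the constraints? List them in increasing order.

The 2 variables locker 2 and locker 6 are confined to {3, 5}, which locks those values in; drop them from locker 1, locker 4.
The 2 variables locker 3 and locker 7 are confined to {1, 2}, which locks those values in; drop them from locker 1, locker 4.
That leaves locker 1 = 7. Remove 7 from locker 4.
locker 4 has just one choice, so locker 4 = 6. So locker 5 can't be 6.
No further eliminations apply; locker 3 can still be any of 1, 2.

1, 2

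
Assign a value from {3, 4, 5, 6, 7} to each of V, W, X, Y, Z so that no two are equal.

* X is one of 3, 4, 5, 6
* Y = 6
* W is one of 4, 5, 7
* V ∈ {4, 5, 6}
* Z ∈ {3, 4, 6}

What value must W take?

Y's domain is down to {6}, so Y = 6. So V, X, Z can't be 6.
The 4 still-open variables together cover exactly {3, 4, 5, 7} — 4 values for 4 variables — and 7 appears only in W's list, so W = 7.

7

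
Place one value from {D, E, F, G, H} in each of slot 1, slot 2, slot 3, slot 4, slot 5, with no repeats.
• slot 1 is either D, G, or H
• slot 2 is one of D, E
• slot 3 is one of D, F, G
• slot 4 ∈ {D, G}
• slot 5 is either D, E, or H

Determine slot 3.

F

The 5 variables together cover exactly {D, E, F, G, H} — 5 values for 5 variables — and F appears only in slot 3's list, so slot 3 = F.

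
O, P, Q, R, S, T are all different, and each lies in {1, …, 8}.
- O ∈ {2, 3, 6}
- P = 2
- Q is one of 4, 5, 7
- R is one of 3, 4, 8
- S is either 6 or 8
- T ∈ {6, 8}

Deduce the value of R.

4

P's domain is down to {2}, so P = 2. So O can't be 2.
S and T between them cover only {6, 8} — a naked pair. Remove those values from O, R.
That leaves O = 3. Strike 3 from R.
So R = 4.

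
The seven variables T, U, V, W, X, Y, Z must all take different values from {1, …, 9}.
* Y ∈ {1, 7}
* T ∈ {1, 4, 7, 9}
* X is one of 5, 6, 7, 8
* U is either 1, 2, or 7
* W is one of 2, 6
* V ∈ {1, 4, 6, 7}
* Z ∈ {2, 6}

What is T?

W and Z between them cover only {2, 6} — a naked pair. Remove those values from U, V, X.
U and Y share exactly the 2 values {1, 7}; by pigeonhole those values go to them, so strike 1, 7 from T, V, X.
V must be 4 (only option left). Remove 4 from T.
So T = 9.

9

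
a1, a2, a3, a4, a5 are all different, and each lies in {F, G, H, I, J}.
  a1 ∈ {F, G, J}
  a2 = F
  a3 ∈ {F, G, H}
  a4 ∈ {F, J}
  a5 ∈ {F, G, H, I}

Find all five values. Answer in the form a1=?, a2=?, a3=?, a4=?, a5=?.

a1=G, a2=F, a3=H, a4=J, a5=I

a2 has just one choice, so a2 = F. So a1, a3, a4, a5 can't be F.
a4's domain is down to {J}, so a4 = J. So a1 can't be J.
a1 has just one choice, so a1 = G. So a3, a5 can't be G.
a3 must be H (only option left). Remove H from a5.
That leaves a5 = I.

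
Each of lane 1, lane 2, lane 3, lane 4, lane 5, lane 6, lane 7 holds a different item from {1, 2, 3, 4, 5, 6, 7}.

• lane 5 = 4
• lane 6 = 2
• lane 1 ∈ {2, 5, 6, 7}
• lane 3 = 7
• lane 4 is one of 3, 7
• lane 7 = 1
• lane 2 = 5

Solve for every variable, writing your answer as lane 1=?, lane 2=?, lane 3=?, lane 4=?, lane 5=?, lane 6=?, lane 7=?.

lane 2 must be 5 (only option left). So lane 1 can't be 5.
lane 3 must be 7 (only option left). Strike 7 from lane 1, lane 4.
lane 4 has just one choice, so lane 4 = 3.
That leaves lane 5 = 4.
lane 6's domain is down to {2}, so lane 6 = 2. Strike 2 from lane 1.
lane 7's domain is down to {1}, so lane 7 = 1.
lane 1 has just one choice, so lane 1 = 6.

lane 1=6, lane 2=5, lane 3=7, lane 4=3, lane 5=4, lane 6=2, lane 7=1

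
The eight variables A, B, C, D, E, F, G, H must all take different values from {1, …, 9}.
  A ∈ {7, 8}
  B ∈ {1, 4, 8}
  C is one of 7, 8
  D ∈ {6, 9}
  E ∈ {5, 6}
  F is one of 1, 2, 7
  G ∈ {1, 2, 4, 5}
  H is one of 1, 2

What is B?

Among the 8 variables, 9 fits only D (and all 8 values in {1, 2, 4, 5, 6, 7, 8, 9} must be used), so D = 9.
The 7 still-open variables draw from only 7 values {1, 2, 4, 5, 6, 7, 8}, so each is used; only E can be 6, hence E = 6.
Among the 6 still-open variables, 5 fits only G (and all 6 values in {1, 2, 4, 5, 7, 8} must be used), so G = 5.
Among the 5 still-open variables, 4 fits only B (and all 5 values in {1, 2, 4, 7, 8} must be used), so B = 4.

4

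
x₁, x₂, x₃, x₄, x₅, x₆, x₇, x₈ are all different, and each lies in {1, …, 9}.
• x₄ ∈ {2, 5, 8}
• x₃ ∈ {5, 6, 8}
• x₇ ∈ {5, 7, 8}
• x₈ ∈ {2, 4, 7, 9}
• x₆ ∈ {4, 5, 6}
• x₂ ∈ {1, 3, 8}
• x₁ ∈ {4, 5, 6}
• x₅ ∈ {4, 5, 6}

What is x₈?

9

x₁, x₅, x₆ share exactly the 3 values {4, 5, 6}; by pigeonhole those values go to them, so strike 4, 5, 6 from x₃, x₄, x₇, x₈.
That leaves x₃ = 8. Strike 8 from x₂, x₄, x₇.
x₄ has just one choice, so x₄ = 2. So x₈ can't be 2.
x₇ must be 7 (only option left). Eliminate 7 elsewhere: x₈.
So x₈ = 9.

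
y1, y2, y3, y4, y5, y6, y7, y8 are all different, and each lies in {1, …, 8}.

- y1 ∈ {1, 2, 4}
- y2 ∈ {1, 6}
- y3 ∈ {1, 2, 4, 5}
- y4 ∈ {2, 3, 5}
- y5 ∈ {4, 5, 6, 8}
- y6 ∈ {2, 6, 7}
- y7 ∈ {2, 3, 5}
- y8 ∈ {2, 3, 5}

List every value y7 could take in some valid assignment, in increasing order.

2, 3, 5

The 8 variables together cover exactly {1, 2, 3, 4, 5, 6, 7, 8} — 8 values for 8 variables — and 7 appears only in y6's list, so y6 = 7.
The 7 still-open variables together cover exactly {1, 2, 3, 4, 5, 6, 8} — 7 values for 7 variables — and 8 appears only in y5's list, so y5 = 8.
The 6 still-open variables draw from only 6 values {1, 2, 3, 4, 5, 6}, so each is used; only y2 can be 6, hence y2 = 6.
y4, y7, y8 between them cover only {2, 3, 5} — a naked triple. Remove those values from y1, y3.
No further eliminations apply; y7 can still be any of 2, 3, 5.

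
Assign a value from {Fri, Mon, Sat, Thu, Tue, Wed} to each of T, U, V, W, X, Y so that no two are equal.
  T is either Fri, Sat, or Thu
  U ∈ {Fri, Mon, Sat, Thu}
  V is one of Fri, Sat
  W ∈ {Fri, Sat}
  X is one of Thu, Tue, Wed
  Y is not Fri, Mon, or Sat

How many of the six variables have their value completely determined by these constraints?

2

The 6 variables draw from only 6 values {Fri, Mon, Sat, Thu, Tue, Wed}, so each is used; only U can be Mon, hence U = Mon.
V and W share exactly the 2 values {Fri, Sat}; by pigeonhole those values go to them, so strike Fri, Sat from T.
T's domain is down to {Thu}, so T = Thu. So X, Y can't be Thu.
Determined: T=Thu, U=Mon. The other variables each still have more than one consistent value. That makes 2.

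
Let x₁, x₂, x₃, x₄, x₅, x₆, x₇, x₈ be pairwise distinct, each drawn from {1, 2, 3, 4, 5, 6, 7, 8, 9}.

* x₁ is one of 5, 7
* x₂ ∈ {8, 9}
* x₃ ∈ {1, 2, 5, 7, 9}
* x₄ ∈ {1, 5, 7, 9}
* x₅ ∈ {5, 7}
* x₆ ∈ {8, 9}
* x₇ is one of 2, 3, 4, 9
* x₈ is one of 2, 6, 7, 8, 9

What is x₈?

x₁ and x₅ share exactly the 2 values {5, 7}; by pigeonhole those values go to them, so strike 5, 7 from x₃, x₄, x₈.
x₂ and x₆ between them cover only {8, 9} — a naked pair. Remove those values from x₃, x₄, x₇, x₈.
x₄ has just one choice, so x₄ = 1. So x₃ can't be 1.
That leaves x₃ = 2. Eliminate 2 elsewhere: x₇, x₈.
So x₈ = 6.

6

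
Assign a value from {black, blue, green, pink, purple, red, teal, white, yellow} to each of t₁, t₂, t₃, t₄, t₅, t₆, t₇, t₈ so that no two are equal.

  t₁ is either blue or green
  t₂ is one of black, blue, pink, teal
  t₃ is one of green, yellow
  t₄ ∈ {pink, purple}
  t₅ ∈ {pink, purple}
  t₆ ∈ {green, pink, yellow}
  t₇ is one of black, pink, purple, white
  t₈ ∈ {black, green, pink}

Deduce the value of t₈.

Among the 8 variables, teal fits only t₂ (and all 8 values in {black, blue, green, pink, purple, teal, white, yellow} must be used), so t₂ = teal.
The 7 still-open variables draw from only 7 values {black, blue, green, pink, purple, white, yellow}, so each is used; only t₁ can be blue, hence t₁ = blue.
The 6 still-open variables together cover exactly {black, green, pink, purple, white, yellow} — 6 values for 6 variables — and white appears only in t₇'s list, so t₇ = white.
The 5 still-open variables together cover exactly {black, green, pink, purple, yellow} — 5 values for 5 variables — and black appears only in t₈'s list, so t₈ = black.

black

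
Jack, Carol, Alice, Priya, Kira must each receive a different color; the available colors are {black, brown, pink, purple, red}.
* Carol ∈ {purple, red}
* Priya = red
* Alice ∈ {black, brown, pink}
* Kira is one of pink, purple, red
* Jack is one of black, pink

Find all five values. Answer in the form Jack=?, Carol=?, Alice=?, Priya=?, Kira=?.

Jack=black, Carol=purple, Alice=brown, Priya=red, Kira=pink

Priya's domain is down to {red}, so Priya = red. So Carol, Kira can't be red.
Carol's domain is down to {purple}, so Carol = purple. Eliminate purple elsewhere: Kira.
Kira has just one choice, so Kira = pink. Strike pink from Jack, Alice.
That leaves Jack = black. Remove black from Alice.
Alice's domain is down to {brown}, so Alice = brown.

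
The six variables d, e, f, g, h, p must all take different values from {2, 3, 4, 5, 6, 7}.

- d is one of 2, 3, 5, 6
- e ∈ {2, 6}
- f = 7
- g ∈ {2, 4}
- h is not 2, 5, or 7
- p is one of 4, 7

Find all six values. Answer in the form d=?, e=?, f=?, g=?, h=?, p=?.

d=5, e=6, f=7, g=2, h=3, p=4

f has just one choice, so f = 7. So p can't be 7.
That leaves p = 4. Eliminate 4 elsewhere: g, h.
That leaves g = 2. So d, e can't be 2.
That leaves e = 6. Strike 6 from d, h.
That leaves h = 3. Remove 3 from d.
d must be 5 (only option left).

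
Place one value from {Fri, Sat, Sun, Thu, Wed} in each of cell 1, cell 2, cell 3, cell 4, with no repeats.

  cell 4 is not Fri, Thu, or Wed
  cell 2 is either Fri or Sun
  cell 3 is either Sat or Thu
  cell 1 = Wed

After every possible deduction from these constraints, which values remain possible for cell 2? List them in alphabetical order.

cell 1's domain is down to {Wed}, so cell 1 = Wed.
No further eliminations apply; cell 2 can still be any of Fri, Sun.

Fri, Sun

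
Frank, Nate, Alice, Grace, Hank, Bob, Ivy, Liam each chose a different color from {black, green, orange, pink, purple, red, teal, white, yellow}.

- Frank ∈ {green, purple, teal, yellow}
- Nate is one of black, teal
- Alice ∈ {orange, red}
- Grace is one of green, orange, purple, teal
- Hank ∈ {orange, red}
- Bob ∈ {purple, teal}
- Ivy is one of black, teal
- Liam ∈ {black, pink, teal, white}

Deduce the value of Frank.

yellow

The 2 variables Nate and Ivy are confined to {black, teal}, which locks those values in; drop them from Frank, Grace, Bob, Liam.
Bob has just one choice, so Bob = purple. Eliminate purple elsewhere: Frank, Grace.
The 2 variables Alice and Hank are confined to {orange, red}, which locks those values in; drop them from Grace.
Grace has just one choice, so Grace = green. So Frank can't be green.
So Frank = yellow.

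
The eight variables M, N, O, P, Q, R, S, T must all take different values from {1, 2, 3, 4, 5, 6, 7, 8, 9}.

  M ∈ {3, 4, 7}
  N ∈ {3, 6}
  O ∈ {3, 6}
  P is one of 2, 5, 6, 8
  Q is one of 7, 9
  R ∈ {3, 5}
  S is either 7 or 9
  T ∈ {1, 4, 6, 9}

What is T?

N and O between them cover only {3, 6} — a naked pair. Remove those values from M, P, R, T.
R must be 5 (only option left). So P can't be 5.
Q and S share exactly the 2 values {7, 9}; by pigeonhole those values go to them, so strike 7, 9 from M, T.
M's domain is down to {4}, so M = 4. So T can't be 4.
So T = 1.

1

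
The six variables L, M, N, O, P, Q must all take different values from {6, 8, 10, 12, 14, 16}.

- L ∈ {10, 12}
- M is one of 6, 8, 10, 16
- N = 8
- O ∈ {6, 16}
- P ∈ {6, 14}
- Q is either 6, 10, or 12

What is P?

14

N must be 8 (only option left). Remove 8 from M.
The 5 still-open variables draw from only 5 values {6, 10, 12, 14, 16}, so each is used; only P can be 14, hence P = 14.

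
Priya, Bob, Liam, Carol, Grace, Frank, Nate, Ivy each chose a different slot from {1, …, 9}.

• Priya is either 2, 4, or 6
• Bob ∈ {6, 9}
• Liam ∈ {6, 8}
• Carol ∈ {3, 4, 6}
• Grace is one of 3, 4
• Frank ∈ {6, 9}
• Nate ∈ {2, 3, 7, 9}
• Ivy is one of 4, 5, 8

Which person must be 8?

Liam

Among the 8 variables, 5 fits only Ivy (and all 8 values in {2, 3, 4, 5, 6, 7, 8, 9} must be used), so Ivy = 5.
Among the 7 still-open variables, 7 fits only Nate (and all 7 values in {2, 3, 4, 6, 7, 8, 9} must be used), so Nate = 7.
The 6 still-open variables together cover exactly {2, 3, 4, 6, 8, 9} — 6 values for 6 variables — and 2 appears only in Priya's list, so Priya = 2.
Among the 5 still-open variables, 8 fits only Liam (and all 5 values in {3, 4, 6, 8, 9} must be used), so Liam = 8.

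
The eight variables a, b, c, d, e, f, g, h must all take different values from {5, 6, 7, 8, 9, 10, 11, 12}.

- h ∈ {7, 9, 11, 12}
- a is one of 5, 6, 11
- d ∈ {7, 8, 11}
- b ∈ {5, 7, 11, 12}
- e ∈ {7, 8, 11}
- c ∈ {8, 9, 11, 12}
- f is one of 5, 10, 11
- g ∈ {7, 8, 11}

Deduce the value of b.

5

Among the 8 variables, 6 fits only a (and all 8 values in {5, 6, 7, 8, 9, 10, 11, 12} must be used), so a = 6.
Among the 7 still-open variables, 10 fits only f (and all 7 values in {5, 7, 8, 9, 10, 11, 12} must be used), so f = 10.
Among the 6 still-open variables, 5 fits only b (and all 6 values in {5, 7, 8, 9, 11, 12} must be used), so b = 5.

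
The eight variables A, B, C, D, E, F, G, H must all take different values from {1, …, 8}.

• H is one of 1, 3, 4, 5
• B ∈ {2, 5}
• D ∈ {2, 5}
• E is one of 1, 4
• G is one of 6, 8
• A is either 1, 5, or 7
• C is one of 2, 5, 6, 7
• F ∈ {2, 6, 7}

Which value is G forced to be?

8

The 8 variables together cover exactly {1, 2, 3, 4, 5, 6, 7, 8} — 8 values for 8 variables — and 3 appears only in H's list, so H = 3.
The 7 still-open variables together cover exactly {1, 2, 4, 5, 6, 7, 8} — 7 values for 7 variables — and 4 appears only in E's list, so E = 4.
Among the 6 still-open variables, 1 fits only A (and all 6 values in {1, 2, 5, 6, 7, 8} must be used), so A = 1.
The 5 still-open variables draw from only 5 values {2, 5, 6, 7, 8}, so each is used; only G can be 8, hence G = 8.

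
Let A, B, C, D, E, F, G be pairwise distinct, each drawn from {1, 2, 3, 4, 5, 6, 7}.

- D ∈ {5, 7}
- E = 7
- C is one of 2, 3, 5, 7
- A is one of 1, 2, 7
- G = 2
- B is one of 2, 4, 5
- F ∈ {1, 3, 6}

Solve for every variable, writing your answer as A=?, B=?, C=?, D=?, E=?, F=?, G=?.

A=1, B=4, C=3, D=5, E=7, F=6, G=2

E must be 7 (only option left). Strike 7 from A, C, D.
That leaves G = 2. Strike 2 from A, B, C.
A's domain is down to {1}, so A = 1. Strike 1 from F.
D's domain is down to {5}, so D = 5. So B, C can't be 5.
B's domain is down to {4}, so B = 4.
That leaves C = 3. Eliminate 3 elsewhere: F.
F's domain is down to {6}, so F = 6.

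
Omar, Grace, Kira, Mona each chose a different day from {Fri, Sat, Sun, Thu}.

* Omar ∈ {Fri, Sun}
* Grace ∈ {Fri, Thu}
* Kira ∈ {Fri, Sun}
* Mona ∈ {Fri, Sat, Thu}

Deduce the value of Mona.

The 4 variables together cover exactly {Fri, Sat, Sun, Thu} — 4 values for 4 variables — and Sat appears only in Mona's list, so Mona = Sat.

Sat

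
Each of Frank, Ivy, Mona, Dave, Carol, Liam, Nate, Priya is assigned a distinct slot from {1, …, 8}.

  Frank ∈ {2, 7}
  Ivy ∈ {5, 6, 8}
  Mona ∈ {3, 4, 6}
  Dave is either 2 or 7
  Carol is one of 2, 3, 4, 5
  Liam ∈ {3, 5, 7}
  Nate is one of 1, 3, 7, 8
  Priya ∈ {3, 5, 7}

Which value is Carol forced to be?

4

The 8 variables together cover exactly {1, 2, 3, 4, 5, 6, 7, 8} — 8 values for 8 variables — and 1 appears only in Nate's list, so Nate = 1.
Among the 7 still-open variables, 8 fits only Ivy (and all 7 values in {2, 3, 4, 5, 6, 7, 8} must be used), so Ivy = 8.
The 6 still-open variables draw from only 6 values {2, 3, 4, 5, 6, 7}, so each is used; only Mona can be 6, hence Mona = 6.
The 5 still-open variables together cover exactly {2, 3, 4, 5, 7} — 5 values for 5 variables — and 4 appears only in Carol's list, so Carol = 4.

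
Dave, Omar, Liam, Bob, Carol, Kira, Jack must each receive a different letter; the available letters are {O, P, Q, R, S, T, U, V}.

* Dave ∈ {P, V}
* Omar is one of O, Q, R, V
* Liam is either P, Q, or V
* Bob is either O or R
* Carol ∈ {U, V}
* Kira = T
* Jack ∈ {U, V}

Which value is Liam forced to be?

Kira must be T (only option left).
The 2 variables Carol and Jack are confined to {U, V}, which locks those values in; drop them from Dave, Omar, Liam.
Dave has just one choice, so Dave = P. Eliminate P elsewhere: Liam.
So Liam = Q.

Q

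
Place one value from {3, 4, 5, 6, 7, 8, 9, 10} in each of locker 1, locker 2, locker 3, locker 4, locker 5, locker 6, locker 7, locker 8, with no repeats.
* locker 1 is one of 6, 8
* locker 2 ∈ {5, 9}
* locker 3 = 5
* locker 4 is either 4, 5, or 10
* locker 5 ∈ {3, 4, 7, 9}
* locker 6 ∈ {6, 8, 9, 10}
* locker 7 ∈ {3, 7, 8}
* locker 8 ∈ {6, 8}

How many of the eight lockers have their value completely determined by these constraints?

locker 3 has just one choice, so locker 3 = 5. Eliminate 5 elsewhere: locker 2, locker 4.
locker 2's domain is down to {9}, so locker 2 = 9. Remove 9 from locker 5, locker 6.
locker 1 and locker 8 share exactly the 2 values {6, 8}; by pigeonhole those values go to them, so strike 6, 8 from locker 6, locker 7.
locker 6 must be 10 (only option left). Strike 10 from locker 4.
locker 4's domain is down to {4}, so locker 4 = 4. So locker 5 can't be 4.
Determined: locker 2=9, locker 3=5, locker 4=4, locker 6=10. The other lockers each still have more than one consistent value. That makes 4.

4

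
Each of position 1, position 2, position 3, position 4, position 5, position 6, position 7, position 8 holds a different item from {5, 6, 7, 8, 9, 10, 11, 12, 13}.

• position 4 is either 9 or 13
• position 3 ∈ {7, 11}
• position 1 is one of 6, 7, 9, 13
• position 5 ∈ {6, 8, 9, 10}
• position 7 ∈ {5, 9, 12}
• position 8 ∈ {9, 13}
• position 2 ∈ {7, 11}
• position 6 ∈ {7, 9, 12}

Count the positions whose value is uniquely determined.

The 2 variables position 2 and position 3 are confined to {7, 11}, which locks those values in; drop them from position 1, position 6.
position 4 and position 8 share exactly the 2 values {9, 13}; by pigeonhole those values go to them, so strike 9, 13 from position 1, position 5, position 6, position 7.
position 1 must be 6 (only option left). So position 5 can't be 6.
position 6 has just one choice, so position 6 = 12. So position 7 can't be 12.
position 7's domain is down to {5}, so position 7 = 5.
Determined: position 1=6, position 6=12, position 7=5. The other positions each still have more than one consistent value. That makes 3.

3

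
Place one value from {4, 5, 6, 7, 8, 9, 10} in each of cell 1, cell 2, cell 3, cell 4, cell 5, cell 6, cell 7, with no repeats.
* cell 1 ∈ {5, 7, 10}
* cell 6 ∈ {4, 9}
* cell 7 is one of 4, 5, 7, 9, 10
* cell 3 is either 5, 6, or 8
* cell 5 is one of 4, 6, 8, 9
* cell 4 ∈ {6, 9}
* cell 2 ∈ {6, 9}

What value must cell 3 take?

5

cell 2 and cell 4 between them cover only {6, 9} — a naked pair. Remove those values from cell 3, cell 5, cell 6, cell 7.
That leaves cell 6 = 4. Eliminate 4 elsewhere: cell 5, cell 7.
cell 5 must be 8 (only option left). Remove 8 from cell 3.
So cell 3 = 5.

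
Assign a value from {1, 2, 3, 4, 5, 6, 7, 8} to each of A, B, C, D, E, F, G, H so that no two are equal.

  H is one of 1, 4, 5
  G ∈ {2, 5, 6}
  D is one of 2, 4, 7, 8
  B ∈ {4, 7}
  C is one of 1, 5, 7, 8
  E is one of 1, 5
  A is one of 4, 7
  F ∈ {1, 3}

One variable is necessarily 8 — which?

Among the 8 variables, 3 fits only F (and all 8 values in {1, 2, 3, 4, 5, 6, 7, 8} must be used), so F = 3.
Among the 7 still-open variables, 6 fits only G (and all 7 values in {1, 2, 4, 5, 6, 7, 8} must be used), so G = 6.
The 6 still-open variables draw from only 6 values {1, 2, 4, 5, 7, 8}, so each is used; only D can be 2, hence D = 2.
The 5 still-open variables draw from only 5 values {1, 4, 5, 7, 8}, so each is used; only C can be 8, hence C = 8.

C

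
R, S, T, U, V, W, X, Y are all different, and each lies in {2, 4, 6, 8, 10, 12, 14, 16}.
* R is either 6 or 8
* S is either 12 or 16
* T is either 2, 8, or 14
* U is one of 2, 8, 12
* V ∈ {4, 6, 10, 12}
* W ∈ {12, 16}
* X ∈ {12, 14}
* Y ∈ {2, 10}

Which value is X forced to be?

14

Among the 8 variables, 4 fits only V (and all 8 values in {2, 4, 6, 8, 10, 12, 14, 16} must be used), so V = 4.
Among the 7 still-open variables, 6 fits only R (and all 7 values in {2, 6, 8, 10, 12, 14, 16} must be used), so R = 6.
Among the 6 still-open variables, 10 fits only Y (and all 6 values in {2, 8, 10, 12, 14, 16} must be used), so Y = 10.
S and W between them cover only {12, 16} — a naked pair. Remove those values from U, X.
So X = 14.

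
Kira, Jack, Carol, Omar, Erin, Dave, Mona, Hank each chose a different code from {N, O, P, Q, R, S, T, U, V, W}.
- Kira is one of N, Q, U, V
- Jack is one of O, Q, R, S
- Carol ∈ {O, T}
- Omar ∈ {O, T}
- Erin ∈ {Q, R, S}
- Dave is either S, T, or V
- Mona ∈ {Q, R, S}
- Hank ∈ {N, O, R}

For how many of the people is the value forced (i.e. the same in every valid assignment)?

3

Among the 8 variables, U fits only Kira (and all 8 values in {N, O, Q, R, S, T, U, V} must be used), so Kira = U.
Among the 7 still-open variables, N fits only Hank (and all 7 values in {N, O, Q, R, S, T, V} must be used), so Hank = N.
The 6 still-open variables draw from only 6 values {O, Q, R, S, T, V}, so each is used; only Dave can be V, hence Dave = V.
Carol and Omar between them cover only {O, T} — a naked pair. Remove those values from Jack.
Determined: Kira=U, Dave=V, Hank=N. The other people each still have more than one consistent value. That makes 3.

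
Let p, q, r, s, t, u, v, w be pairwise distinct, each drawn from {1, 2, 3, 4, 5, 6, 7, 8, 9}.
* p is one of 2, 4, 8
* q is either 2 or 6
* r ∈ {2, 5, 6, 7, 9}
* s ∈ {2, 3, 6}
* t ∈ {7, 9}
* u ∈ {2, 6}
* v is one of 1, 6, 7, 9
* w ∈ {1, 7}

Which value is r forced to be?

The 2 variables q and u are confined to {2, 6}, which locks those values in; drop them from p, r, s, v.
s's domain is down to {3}, so s = 3.
The 3 variables t, v, w are confined to {1, 7, 9}, which locks those values in; drop them from r.
So r = 5.

5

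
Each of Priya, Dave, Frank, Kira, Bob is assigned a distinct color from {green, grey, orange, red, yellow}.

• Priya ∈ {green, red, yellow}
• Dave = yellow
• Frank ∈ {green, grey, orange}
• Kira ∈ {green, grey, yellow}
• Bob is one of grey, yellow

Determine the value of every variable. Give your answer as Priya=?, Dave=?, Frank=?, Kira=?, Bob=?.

Dave's domain is down to {yellow}, so Dave = yellow. So Priya, Kira, Bob can't be yellow.
That leaves Bob = grey. So Frank, Kira can't be grey.
Kira has just one choice, so Kira = green. Remove green from Priya, Frank.
That leaves Priya = red.
That leaves Frank = orange.

Priya=red, Dave=yellow, Frank=orange, Kira=green, Bob=grey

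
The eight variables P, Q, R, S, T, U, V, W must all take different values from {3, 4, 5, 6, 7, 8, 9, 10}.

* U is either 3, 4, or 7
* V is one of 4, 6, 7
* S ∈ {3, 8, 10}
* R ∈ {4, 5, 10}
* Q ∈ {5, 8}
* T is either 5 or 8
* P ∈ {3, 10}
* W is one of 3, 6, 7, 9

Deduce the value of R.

The 8 variables draw from only 8 values {3, 4, 5, 6, 7, 8, 9, 10}, so each is used; only W can be 9, hence W = 9.
The 7 still-open variables together cover exactly {3, 4, 5, 6, 7, 8, 10} — 7 values for 7 variables — and 6 appears only in V's list, so V = 6.
Among the 6 still-open variables, 7 fits only U (and all 6 values in {3, 4, 5, 7, 8, 10} must be used), so U = 7.
The 5 still-open variables together cover exactly {3, 4, 5, 8, 10} — 5 values for 5 variables — and 4 appears only in R's list, so R = 4.

4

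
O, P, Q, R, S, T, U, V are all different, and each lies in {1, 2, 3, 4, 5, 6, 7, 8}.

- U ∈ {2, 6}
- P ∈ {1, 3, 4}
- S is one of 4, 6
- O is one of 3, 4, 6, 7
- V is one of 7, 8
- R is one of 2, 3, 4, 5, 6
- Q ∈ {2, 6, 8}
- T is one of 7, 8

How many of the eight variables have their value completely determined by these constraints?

Among the 8 variables, 1 fits only P (and all 8 values in {1, 2, 3, 4, 5, 6, 7, 8} must be used), so P = 1.
The 7 still-open variables together cover exactly {2, 3, 4, 5, 6, 7, 8} — 7 values for 7 variables — and 5 appears only in R's list, so R = 5.
The 6 still-open variables draw from only 6 values {2, 3, 4, 6, 7, 8}, so each is used; only O can be 3, hence O = 3.
The 5 still-open variables together cover exactly {2, 4, 6, 7, 8} — 5 values for 5 variables — and 4 appears only in S's list, so S = 4.
T and V between them cover only {7, 8} — a naked pair. Remove those values from Q.
Determined: O=3, P=1, R=5, S=4. The other variables each still have more than one consistent value. That makes 4.

4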